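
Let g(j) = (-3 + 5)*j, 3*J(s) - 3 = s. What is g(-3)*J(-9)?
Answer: 12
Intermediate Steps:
J(s) = 1 + s/3
g(j) = 2*j
g(-3)*J(-9) = (2*(-3))*(1 + (1/3)*(-9)) = -6*(1 - 3) = -6*(-2) = 12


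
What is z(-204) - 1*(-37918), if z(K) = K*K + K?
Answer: 79330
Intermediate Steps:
z(K) = K + K² (z(K) = K² + K = K + K²)
z(-204) - 1*(-37918) = -204*(1 - 204) - 1*(-37918) = -204*(-203) + 37918 = 41412 + 37918 = 79330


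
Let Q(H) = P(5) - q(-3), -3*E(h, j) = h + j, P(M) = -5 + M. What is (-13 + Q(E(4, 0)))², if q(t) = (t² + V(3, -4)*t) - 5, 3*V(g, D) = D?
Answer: 441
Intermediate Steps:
V(g, D) = D/3
E(h, j) = -h/3 - j/3 (E(h, j) = -(h + j)/3 = -h/3 - j/3)
q(t) = -5 + t² - 4*t/3 (q(t) = (t² + ((⅓)*(-4))*t) - 5 = (t² - 4*t/3) - 5 = -5 + t² - 4*t/3)
Q(H) = -8 (Q(H) = (-5 + 5) - (-5 + (-3)² - 4/3*(-3)) = 0 - (-5 + 9 + 4) = 0 - 1*8 = 0 - 8 = -8)
(-13 + Q(E(4, 0)))² = (-13 - 8)² = (-21)² = 441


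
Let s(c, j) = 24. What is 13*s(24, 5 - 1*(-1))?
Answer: 312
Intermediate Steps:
13*s(24, 5 - 1*(-1)) = 13*24 = 312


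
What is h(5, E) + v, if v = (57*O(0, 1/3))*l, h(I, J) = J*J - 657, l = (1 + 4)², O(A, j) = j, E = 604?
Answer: 364634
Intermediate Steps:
l = 25 (l = 5² = 25)
h(I, J) = -657 + J² (h(I, J) = J² - 657 = -657 + J²)
v = 475 (v = (57/3)*25 = (57*(⅓))*25 = 19*25 = 475)
h(5, E) + v = (-657 + 604²) + 475 = (-657 + 364816) + 475 = 364159 + 475 = 364634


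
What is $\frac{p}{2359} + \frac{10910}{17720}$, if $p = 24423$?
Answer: $\frac{6550175}{597164} \approx 10.969$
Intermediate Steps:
$\frac{p}{2359} + \frac{10910}{17720} = \frac{24423}{2359} + \frac{10910}{17720} = 24423 \cdot \frac{1}{2359} + 10910 \cdot \frac{1}{17720} = \frac{3489}{337} + \frac{1091}{1772} = \frac{6550175}{597164}$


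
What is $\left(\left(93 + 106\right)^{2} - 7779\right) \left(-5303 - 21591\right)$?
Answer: $-855820868$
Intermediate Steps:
$\left(\left(93 + 106\right)^{2} - 7779\right) \left(-5303 - 21591\right) = \left(199^{2} - 7779\right) \left(-26894\right) = \left(39601 - 7779\right) \left(-26894\right) = 31822 \left(-26894\right) = -855820868$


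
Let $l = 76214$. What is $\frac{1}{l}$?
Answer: $\frac{1}{76214} \approx 1.3121 \cdot 10^{-5}$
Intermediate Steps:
$\frac{1}{l} = \frac{1}{76214}$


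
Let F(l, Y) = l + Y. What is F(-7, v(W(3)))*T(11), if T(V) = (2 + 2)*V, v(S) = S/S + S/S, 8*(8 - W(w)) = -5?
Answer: -220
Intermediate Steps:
W(w) = 69/8 (W(w) = 8 - ⅛*(-5) = 8 + 5/8 = 69/8)
v(S) = 2 (v(S) = 1 + 1 = 2)
T(V) = 4*V
F(l, Y) = Y + l
F(-7, v(W(3)))*T(11) = (2 - 7)*(4*11) = -5*44 = -220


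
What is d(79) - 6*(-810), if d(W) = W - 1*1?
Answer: 4938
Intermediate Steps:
d(W) = -1 + W (d(W) = W - 1 = -1 + W)
d(79) - 6*(-810) = (-1 + 79) - 6*(-810) = 78 - 1*(-4860) = 78 + 4860 = 4938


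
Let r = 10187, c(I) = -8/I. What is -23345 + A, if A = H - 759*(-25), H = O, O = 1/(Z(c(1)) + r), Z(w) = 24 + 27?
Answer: -44740059/10238 ≈ -4370.0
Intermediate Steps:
Z(w) = 51
O = 1/10238 (O = 1/(51 + 10187) = 1/10238 ≈ 9.7675e-5)
H = 1/10238 ≈ 9.7675e-5
A = 194266051/10238 (A = 1/10238 - 759*(-25) = 1/10238 + 18975 = 194266051/10238 ≈ 18975.)
-23345 + A = -23345 + 194266051/10238 = -44740059/10238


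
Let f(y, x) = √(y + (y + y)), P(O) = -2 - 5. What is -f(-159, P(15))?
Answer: -3*I*√53 ≈ -21.84*I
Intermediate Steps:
P(O) = -7
f(y, x) = √3*√y (f(y, x) = √(y + 2*y) = √(3*y) = √3*√y)
-f(-159, P(15)) = -√3*√(-159) = -√3*I*√159 = -3*I*√53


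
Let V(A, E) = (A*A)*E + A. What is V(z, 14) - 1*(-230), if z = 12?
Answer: 2258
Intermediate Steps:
V(A, E) = A + E*A² (V(A, E) = A²*E + A = E*A² + A = A + E*A²)
V(z, 14) - 1*(-230) = 12*(1 + 12*14) - 1*(-230) = 12*(1 + 168) + 230 = 12*169 + 230 = 2028 + 230 = 2258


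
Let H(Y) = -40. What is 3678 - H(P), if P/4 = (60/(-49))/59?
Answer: 3718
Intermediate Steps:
P = -240/2891 (P = 4*((60/(-49))/59) = 4*((60*(-1/49))*(1/59)) = 4*(-60/49*1/59) = 4*(-60/2891) = -240/2891 ≈ -0.083016)
3678 - H(P) = 3678 - 1*(-40) = 3678 + 40 = 3718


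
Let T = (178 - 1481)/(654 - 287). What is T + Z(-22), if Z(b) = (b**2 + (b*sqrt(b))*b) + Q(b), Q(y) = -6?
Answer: 174123/367 + 484*I*sqrt(22) ≈ 474.45 + 2270.2*I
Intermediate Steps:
Z(b) = -6 + b**2 + b**(5/2) (Z(b) = (b**2 + (b*sqrt(b))*b) - 6 = (b**2 + b**(3/2)*b) - 6 = (b**2 + b**(5/2)) - 6 = -6 + b**2 + b**(5/2))
T = -1303/367 ≈ -3.5504
T + Z(-22) = -1303/367 + (-6 + (-22)**2 + (-22)**(5/2)) = -1303/367 + (-6 + 484 + 484*I*sqrt(22)) = -1303/367 + (478 + 484*I*sqrt(22)) = 174123/367 + 484*I*sqrt(22)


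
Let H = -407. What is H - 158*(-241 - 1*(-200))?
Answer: 6071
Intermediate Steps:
H - 158*(-241 - 1*(-200)) = -407 - 158*(-241 - 1*(-200)) = -407 - 158*(-241 + 200) = -407 - 158*(-41) = -407 + 6478 = 6071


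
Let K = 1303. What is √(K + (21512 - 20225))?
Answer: √2590 ≈ 50.892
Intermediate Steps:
√(K + (21512 - 20225)) = √(1303 + (21512 - 20225)) = √(1303 + 1287) = √2590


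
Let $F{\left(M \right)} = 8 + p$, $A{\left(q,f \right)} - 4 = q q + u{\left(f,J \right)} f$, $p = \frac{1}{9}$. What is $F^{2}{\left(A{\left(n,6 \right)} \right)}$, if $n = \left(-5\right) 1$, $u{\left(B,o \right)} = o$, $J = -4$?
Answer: $\frac{5329}{81} \approx 65.79$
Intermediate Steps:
$p = \frac{1}{9} \approx 0.11111$
$n = -5$
$A{\left(q,f \right)} = 4 + q^{2} - 4 f$ ($A{\left(q,f \right)} = 4 - \left(4 f - q q\right) = 4 - \left(- q^{2} + 4 f\right) = 4 + q^{2} - 4 f$)
$F{\left(M \right)} = \frac{73}{9}$ ($F{\left(M \right)} = 8 + \frac{1}{9} = \frac{73}{9}$)
$F^{2}{\left(A{\left(n,6 \right)} \right)} = \left(\frac{73}{9}\right)^{2} = \frac{5329}{81}$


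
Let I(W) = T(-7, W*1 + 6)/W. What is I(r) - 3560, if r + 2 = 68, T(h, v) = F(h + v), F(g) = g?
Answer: -234895/66 ≈ -3559.0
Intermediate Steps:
T(h, v) = h + v
r = 66 (r = -2 + 68 = 66)
I(W) = (-1 + W)/W (I(W) = (-7 + (W*1 + 6))/W = (-7 + (W + 6))/W = (-7 + (6 + W))/W = (-1 + W)/W)
I(r) - 3560 = (-1 + 66)/66 - 3560 = (1/66)*65 - 3560 = 65/66 - 3560 = -234895/66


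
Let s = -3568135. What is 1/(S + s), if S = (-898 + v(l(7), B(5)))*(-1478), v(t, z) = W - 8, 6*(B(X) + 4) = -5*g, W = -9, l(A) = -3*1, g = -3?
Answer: -1/2215765 ≈ -4.5131e-7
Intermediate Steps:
l(A) = -3
B(X) = -3/2 (B(X) = -4 + (-5*(-3))/6 = -4 + (⅙)*15 = -4 + 5/2 = -3/2)
v(t, z) = -17 (v(t, z) = -9 - 8 = -17)
S = 1352370 (S = (-898 - 17)*(-1478) = -915*(-1478) = 1352370)
1/(S + s) = 1/(1352370 - 3568135) = 1/(-2215765) = -1/2215765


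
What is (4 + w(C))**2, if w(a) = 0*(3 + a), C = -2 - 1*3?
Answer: 16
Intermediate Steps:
C = -5 (C = -2 - 3 = -5)
w(a) = 0
(4 + w(C))**2 = (4 + 0)**2 = 4**2 = 16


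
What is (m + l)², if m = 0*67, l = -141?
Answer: 19881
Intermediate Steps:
m = 0
(m + l)² = (0 - 141)² = (-141)² = 19881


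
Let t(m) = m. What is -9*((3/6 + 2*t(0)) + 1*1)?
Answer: -27/2 ≈ -13.500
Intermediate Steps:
-9*((3/6 + 2*t(0)) + 1*1) = -9*((3/6 + 2*0) + 1*1) = -9*((3*(⅙) + 0) + 1) = -9*((½ + 0) + 1) = -9*(½ + 1) = -9*3/2 = -27/2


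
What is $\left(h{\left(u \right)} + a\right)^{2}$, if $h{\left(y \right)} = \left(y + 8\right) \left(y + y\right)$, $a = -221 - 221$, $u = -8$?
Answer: $195364$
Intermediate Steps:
$a = -442$
$h{\left(y \right)} = 2 y \left(8 + y\right)$ ($h{\left(y \right)} = \left(8 + y\right) 2 y = 2 y \left(8 + y\right)$)
$\left(h{\left(u \right)} + a\right)^{2} = \left(2 \left(-8\right) \left(8 - 8\right) - 442\right)^{2} = \left(2 \left(-8\right) 0 - 442\right)^{2} = \left(0 - 442\right)^{2} = \left(-442\right)^{2} = 195364$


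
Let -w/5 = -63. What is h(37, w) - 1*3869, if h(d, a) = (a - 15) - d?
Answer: -3606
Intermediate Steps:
w = 315 (w = -5*(-63) = 315)
h(d, a) = -15 + a - d (h(d, a) = (-15 + a) - d = -15 + a - d)
h(37, w) - 1*3869 = (-15 + 315 - 1*37) - 1*3869 = (-15 + 315 - 37) - 3869 = 263 - 3869 = -3606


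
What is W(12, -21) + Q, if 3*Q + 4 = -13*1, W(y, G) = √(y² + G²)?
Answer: -17/3 + 3*√65 ≈ 18.520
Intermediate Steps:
W(y, G) = √(G² + y²)
Q = -17/3 (Q = -4/3 + (-13*1)/3 = -4/3 + (⅓)*(-13) = -4/3 - 13/3 = -17/3 ≈ -5.6667)
W(12, -21) + Q = √((-21)² + 12²) - 17/3 = √(441 + 144) - 17/3 = √585 - 17/3 = 3*√65 - 17/3 = -17/3 + 3*√65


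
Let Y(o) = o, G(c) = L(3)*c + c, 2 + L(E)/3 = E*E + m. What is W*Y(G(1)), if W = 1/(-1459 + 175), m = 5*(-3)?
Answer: 23/1284 ≈ 0.017913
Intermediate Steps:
m = -15
L(E) = -51 + 3*E**2 (L(E) = -6 + 3*(E*E - 15) = -6 + 3*(E**2 - 15) = -6 + 3*(-15 + E**2) = -6 + (-45 + 3*E**2) = -51 + 3*E**2)
G(c) = -23*c (G(c) = (-51 + 3*3**2)*c + c = (-51 + 3*9)*c + c = (-51 + 27)*c + c = -24*c + c = -23*c)
W = -1/1284 (W = 1/(-1284) = -1/1284 ≈ -0.00077882)
W*Y(G(1)) = -(-23)/1284 = -1/1284*(-23) = 23/1284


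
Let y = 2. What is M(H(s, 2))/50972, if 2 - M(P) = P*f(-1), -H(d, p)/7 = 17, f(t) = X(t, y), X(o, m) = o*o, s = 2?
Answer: 121/50972 ≈ 0.0023739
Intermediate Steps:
X(o, m) = o²
f(t) = t²
H(d, p) = -119 (H(d, p) = -7*17 = -119)
M(P) = 2 - P (M(P) = 2 - P*(-1)² = 2 - P)
M(H(s, 2))/50972 = (2 - 1*(-119))/50972 = (2 + 119)*(1/50972) = 121*(1/50972) = 121/50972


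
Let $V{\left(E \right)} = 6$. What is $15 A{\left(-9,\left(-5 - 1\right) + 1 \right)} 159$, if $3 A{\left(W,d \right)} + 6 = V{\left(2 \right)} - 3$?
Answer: $-2385$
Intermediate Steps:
$A{\left(W,d \right)} = -1$ ($A{\left(W,d \right)} = -2 + \frac{6 - 3}{3} = -2 + \frac{1}{3} \cdot 3 = -2 + 1 = -1$)
$15 A{\left(-9,\left(-5 - 1\right) + 1 \right)} 159 = 15 \left(-1\right) 159 = \left(-15\right) 159 = -2385$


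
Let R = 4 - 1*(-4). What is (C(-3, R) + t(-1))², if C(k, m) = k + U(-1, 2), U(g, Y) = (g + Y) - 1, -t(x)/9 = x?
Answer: 36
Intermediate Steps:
t(x) = -9*x
R = 8 (R = 4 + 4 = 8)
U(g, Y) = -1 + Y + g (U(g, Y) = (Y + g) - 1 = -1 + Y + g)
C(k, m) = k (C(k, m) = k + (-1 + 2 - 1) = k + 0 = k)
(C(-3, R) + t(-1))² = (-3 - 9*(-1))² = (-3 + 9)² = 6² = 36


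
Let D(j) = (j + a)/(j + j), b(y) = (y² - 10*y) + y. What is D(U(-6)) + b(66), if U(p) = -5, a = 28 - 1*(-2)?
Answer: 7519/2 ≈ 3759.5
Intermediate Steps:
a = 30 (a = 28 + 2 = 30)
b(y) = y² - 9*y
D(j) = (30 + j)/(2*j) (D(j) = (j + 30)/(j + j) = (30 + j)/((2*j)) = (30 + j)*(1/(2*j)) = (30 + j)/(2*j))
D(U(-6)) + b(66) = (½)*(30 - 5)/(-5) + 66*(-9 + 66) = (½)*(-⅕)*25 + 66*57 = -5/2 + 3762 = 7519/2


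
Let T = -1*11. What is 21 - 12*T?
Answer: 153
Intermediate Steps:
T = -11
21 - 12*T = 21 - 12*(-11) = 21 + 132 = 153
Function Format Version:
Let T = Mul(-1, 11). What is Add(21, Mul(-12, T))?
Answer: 153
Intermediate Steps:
T = -11
Add(21, Mul(-12, T)) = Add(21, Mul(-12, -11)) = Add(21, 132) = 153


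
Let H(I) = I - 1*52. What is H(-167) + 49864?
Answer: 49645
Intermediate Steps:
H(I) = -52 + I (H(I) = I - 52 = -52 + I)
H(-167) + 49864 = (-52 - 167) + 49864 = -219 + 49864 = 49645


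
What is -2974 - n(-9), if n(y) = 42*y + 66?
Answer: -2662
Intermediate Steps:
n(y) = 66 + 42*y
-2974 - n(-9) = -2974 - (66 + 42*(-9)) = -2974 - (66 - 378) = -2974 - 1*(-312) = -2974 + 312 = -2662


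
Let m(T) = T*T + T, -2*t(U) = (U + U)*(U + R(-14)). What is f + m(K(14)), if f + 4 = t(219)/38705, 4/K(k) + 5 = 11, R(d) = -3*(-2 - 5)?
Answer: -295874/69669 ≈ -4.2469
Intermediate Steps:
R(d) = 21 (R(d) = -3*(-7) = 21)
t(U) = -U*(21 + U) (t(U) = -(U + U)*(U + 21)/2 = -2*U*(21 + U)/2 = -U*(21 + U))
K(k) = ⅔ (K(k) = 4/(-5 + 11) = 4/6 = 4*(⅙) = ⅔)
m(T) = T + T² (m(T) = T² + T = T + T²)
f = -41476/7741 (f = -4 - 1*219*(21 + 219)/38705 = -4 - 1*219*240*(1/38705) = -4 - 52560*1/38705 = -4 - 10512/7741 = -41476/7741 ≈ -5.3580)
f + m(K(14)) = -41476/7741 + 2*(1 + ⅔)/3 = -41476/7741 + (⅔)*(5/3) = -41476/7741 + 10/9 = -295874/69669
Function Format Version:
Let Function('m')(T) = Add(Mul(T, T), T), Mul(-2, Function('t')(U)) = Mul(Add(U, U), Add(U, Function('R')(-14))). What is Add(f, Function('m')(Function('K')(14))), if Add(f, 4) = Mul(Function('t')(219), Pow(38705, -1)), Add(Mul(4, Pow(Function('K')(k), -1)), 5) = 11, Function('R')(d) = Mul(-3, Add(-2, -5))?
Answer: Rational(-295874, 69669) ≈ -4.2469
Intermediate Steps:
Function('R')(d) = 21 (Function('R')(d) = Mul(-3, -7) = 21)
Function('t')(U) = Mul(-1, U, Add(21, U)) (Function('t')(U) = Mul(Rational(-1, 2), Mul(Add(U, U), Add(U, 21))) = Mul(Rational(-1, 2), Mul(Mul(2, U), Add(21, U))) = Mul(Rational(-1, 2), Mul(2, U, Add(21, U))) = Mul(-1, U, Add(21, U)))
Function('K')(k) = Rational(2, 3) (Function('K')(k) = Mul(4, Pow(Add(-5, 11), -1)) = Mul(4, Pow(6, -1)) = Mul(4, Rational(1, 6)) = Rational(2, 3))
Function('m')(T) = Add(T, Pow(T, 2)) (Function('m')(T) = Add(Pow(T, 2), T) = Add(T, Pow(T, 2)))
f = Rational(-41476, 7741) (f = Add(-4, Mul(Mul(-1, 219, Add(21, 219)), Pow(38705, -1))) = Add(-4, Mul(Mul(-1, 219, 240), Rational(1, 38705))) = Add(-4, Mul(-52560, Rational(1, 38705))) = Add(-4, Rational(-10512, 7741)) = Rational(-41476, 7741) ≈ -5.3580)
Add(f, Function('m')(Function('K')(14))) = Add(Rational(-41476, 7741), Mul(Rational(2, 3), Add(1, Rational(2, 3)))) = Add(Rational(-41476, 7741), Mul(Rational(2, 3), Rational(5, 3))) = Add(Rational(-41476, 7741), Rational(10, 9)) = Rational(-295874, 69669)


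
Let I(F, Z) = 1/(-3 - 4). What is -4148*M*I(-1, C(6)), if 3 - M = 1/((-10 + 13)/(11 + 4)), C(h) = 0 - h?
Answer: -8296/7 ≈ -1185.1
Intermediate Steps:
C(h) = -h
I(F, Z) = -1/7 (I(F, Z) = 1/(-7) = -1/7)
M = -2 (M = 3 - 1/((-10 + 13)/(11 + 4)) = 3 - 1/(3/15) = 3 - 1/(3*(1/15)) = 3 - 1/1/5 = 3 - 1*5 = 3 - 5 = -2)
-4148*M*I(-1, C(6)) = -(-8296)*(-1)/7 = -4148*2/7 = -8296/7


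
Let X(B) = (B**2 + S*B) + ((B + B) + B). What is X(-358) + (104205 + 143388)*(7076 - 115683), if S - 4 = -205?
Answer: -26890133903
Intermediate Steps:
S = -201 (S = 4 - 205 = -201)
X(B) = B**2 - 198*B (X(B) = (B**2 - 201*B) + ((B + B) + B) = (B**2 - 201*B) + (2*B + B) = (B**2 - 201*B) + 3*B = B**2 - 198*B)
X(-358) + (104205 + 143388)*(7076 - 115683) = -358*(-198 - 358) + (104205 + 143388)*(7076 - 115683) = -358*(-556) + 247593*(-108607) = 199048 - 26890332951 = -26890133903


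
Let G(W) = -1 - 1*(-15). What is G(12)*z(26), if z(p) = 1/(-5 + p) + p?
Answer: 1094/3 ≈ 364.67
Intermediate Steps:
G(W) = 14 (G(W) = -1 + 15 = 14)
z(p) = p + 1/(-5 + p)
G(12)*z(26) = 14*((1 + 26**2 - 5*26)/(-5 + 26)) = 14*((1 + 676 - 130)/21) = 14*((1/21)*547) = 14*(547/21) = 1094/3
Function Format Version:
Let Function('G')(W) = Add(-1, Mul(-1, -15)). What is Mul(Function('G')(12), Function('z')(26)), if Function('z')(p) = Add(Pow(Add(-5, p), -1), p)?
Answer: Rational(1094, 3) ≈ 364.67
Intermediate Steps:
Function('G')(W) = 14 (Function('G')(W) = Add(-1, 15) = 14)
Function('z')(p) = Add(p, Pow(Add(-5, p), -1))
Mul(Function('G')(12), Function('z')(26)) = Mul(14, Mul(Pow(Add(-5, 26), -1), Add(1, Pow(26, 2), Mul(-5, 26)))) = Mul(14, Mul(Pow(21, -1), Add(1, 676, -130))) = Mul(14, Mul(Rational(1, 21), 547)) = Mul(14, Rational(547, 21)) = Rational(1094, 3)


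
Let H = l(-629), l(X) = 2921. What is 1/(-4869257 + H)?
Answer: -1/4866336 ≈ -2.0549e-7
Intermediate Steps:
H = 2921
1/(-4869257 + H) = 1/(-4869257 + 2921) = 1/(-4866336) = -1/4866336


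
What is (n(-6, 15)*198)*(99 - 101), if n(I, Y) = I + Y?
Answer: -3564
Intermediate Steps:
(n(-6, 15)*198)*(99 - 101) = ((-6 + 15)*198)*(99 - 101) = (9*198)*(-2) = 1782*(-2) = -3564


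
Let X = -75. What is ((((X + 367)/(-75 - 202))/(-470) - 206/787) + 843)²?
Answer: 1863942228120331289529/2624488821955225 ≈ 7.1021e+5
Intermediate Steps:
((((X + 367)/(-75 - 202))/(-470) - 206/787) + 843)² = ((((-75 + 367)/(-75 - 202))/(-470) - 206/787) + 843)² = (((292/(-277))*(-1/470) - 206*1/787) + 843)² = (((292*(-1/277))*(-1/470) - 206/787) + 843)² = ((-292/277*(-1/470) - 206/787) + 843)² = ((146/65095 - 206/787) + 843)² = (-13294668/51229765 + 843)² = (43173397227/51229765)² = 1863942228120331289529/2624488821955225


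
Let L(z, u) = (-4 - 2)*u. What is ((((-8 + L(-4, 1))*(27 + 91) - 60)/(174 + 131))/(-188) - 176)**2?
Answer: 6363167691024/205492225 ≈ 30966.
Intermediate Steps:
L(z, u) = -6*u
((((-8 + L(-4, 1))*(27 + 91) - 60)/(174 + 131))/(-188) - 176)**2 = ((((-8 - 6*1)*(27 + 91) - 60)/(174 + 131))/(-188) - 176)**2 = ((((-8 - 6)*118 - 60)/305)*(-1/188) - 176)**2 = (((-14*118 - 60)*(1/305))*(-1/188) - 176)**2 = (((-1652 - 60)*(1/305))*(-1/188) - 176)**2 = (-1712*1/305*(-1/188) - 176)**2 = (-1712/305*(-1/188) - 176)**2 = (428/14335 - 176)**2 = (-2522532/14335)**2 = 6363167691024/205492225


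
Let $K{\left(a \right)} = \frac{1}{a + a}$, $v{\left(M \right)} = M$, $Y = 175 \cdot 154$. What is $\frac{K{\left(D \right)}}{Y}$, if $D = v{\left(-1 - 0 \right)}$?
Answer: $- \frac{1}{53900} \approx -1.8553 \cdot 10^{-5}$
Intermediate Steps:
$Y = 26950$
$D = -1$ ($D = -1 - 0 = -1 + 0 = -1$)
$K{\left(a \right)} = \frac{1}{2 a}$
$\frac{K{\left(D \right)}}{Y} = \frac{\frac{1}{2} \frac{1}{-1}}{26950} = \frac{1}{2} \left(-1\right) \frac{1}{26950} = \left(- \frac{1}{2}\right) \frac{1}{26950} = - \frac{1}{53900}$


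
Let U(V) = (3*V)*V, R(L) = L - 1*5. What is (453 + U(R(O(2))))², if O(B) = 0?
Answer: 278784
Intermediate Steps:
R(L) = -5 + L (R(L) = L - 5 = -5 + L)
U(V) = 3*V²
(453 + U(R(O(2))))² = (453 + 3*(-5 + 0)²)² = (453 + 3*(-5)²)² = (453 + 3*25)² = (453 + 75)² = 528² = 278784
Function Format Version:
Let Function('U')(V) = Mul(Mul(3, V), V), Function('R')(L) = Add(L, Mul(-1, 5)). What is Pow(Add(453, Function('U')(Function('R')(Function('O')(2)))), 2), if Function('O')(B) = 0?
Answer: 278784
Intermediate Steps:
Function('R')(L) = Add(-5, L) (Function('R')(L) = Add(L, -5) = Add(-5, L))
Function('U')(V) = Mul(3, Pow(V, 2))
Pow(Add(453, Function('U')(Function('R')(Function('O')(2)))), 2) = Pow(Add(453, Mul(3, Pow(Add(-5, 0), 2))), 2) = Pow(Add(453, Mul(3, Pow(-5, 2))), 2) = Pow(Add(453, Mul(3, 25)), 2) = Pow(Add(453, 75), 2) = Pow(528, 2) = 278784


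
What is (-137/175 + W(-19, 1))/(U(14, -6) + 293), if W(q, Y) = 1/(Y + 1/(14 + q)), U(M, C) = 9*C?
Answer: 327/167300 ≈ 0.0019546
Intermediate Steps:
(-137/175 + W(-19, 1))/(U(14, -6) + 293) = (-137/175 + (14 - 19)/(1 + 14*1 + 1*(-19)))/(9*(-6) + 293) = (-137*1/175 - 5/(1 + 14 - 19))/(-54 + 293) = (-137/175 - 5/(-4))/239 = (-137/175 - 1/4*(-5))*(1/239) = (-137/175 + 5/4)*(1/239) = (327/700)*(1/239) = 327/167300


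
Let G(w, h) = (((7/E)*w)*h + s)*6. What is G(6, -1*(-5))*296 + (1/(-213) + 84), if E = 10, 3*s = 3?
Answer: 8340227/213 ≈ 39156.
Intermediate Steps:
s = 1 (s = (1/3)*3 = 1)
G(w, h) = 6 + 21*h*w/5 (G(w, h) = (((7/10)*w)*h + 1)*6 = (((7*(1/10))*w)*h + 1)*6 = ((7*w/10)*h + 1)*6 = (7*h*w/10 + 1)*6 = (1 + 7*h*w/10)*6 = 6 + 21*h*w/5)
G(6, -1*(-5))*296 + (1/(-213) + 84) = (6 + (21/5)*(-1*(-5))*6)*296 + (1/(-213) + 84) = (6 + (21/5)*5*6)*296 + (-1/213 + 84) = (6 + 126)*296 + 17891/213 = 132*296 + 17891/213 = 39072 + 17891/213 = 8340227/213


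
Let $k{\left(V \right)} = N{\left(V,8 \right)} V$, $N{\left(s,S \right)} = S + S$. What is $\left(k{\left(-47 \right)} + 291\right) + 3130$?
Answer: $2669$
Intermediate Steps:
$N{\left(s,S \right)} = 2 S$
$k{\left(V \right)} = 16 V$ ($k{\left(V \right)} = 2 \cdot 8 V = 16 V$)
$\left(k{\left(-47 \right)} + 291\right) + 3130 = \left(16 \left(-47\right) + 291\right) + 3130 = \left(-752 + 291\right) + 3130 = -461 + 3130 = 2669$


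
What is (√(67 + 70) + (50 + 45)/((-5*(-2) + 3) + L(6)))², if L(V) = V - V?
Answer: 32178/169 + 190*√137/13 ≈ 361.47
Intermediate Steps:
L(V) = 0
(√(67 + 70) + (50 + 45)/((-5*(-2) + 3) + L(6)))² = (√(67 + 70) + (50 + 45)/((-5*(-2) + 3) + 0))² = (√137 + 95/((10 + 3) + 0))² = (√137 + 95/(13 + 0))² = (√137 + 95/13)² = (95/13 + √137)²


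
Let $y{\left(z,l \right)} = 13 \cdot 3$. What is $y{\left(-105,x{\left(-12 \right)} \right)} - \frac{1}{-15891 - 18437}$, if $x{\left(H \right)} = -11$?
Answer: $\frac{1338793}{34328} \approx 39.0$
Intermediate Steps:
$y{\left(z,l \right)} = 39$
$y{\left(-105,x{\left(-12 \right)} \right)} - \frac{1}{-15891 - 18437} = 39 - \frac{1}{-15891 - 18437} = 39 - \frac{1}{-34328} = 39 - - \frac{1}{34328} = 39 + \frac{1}{34328} = \frac{1338793}{34328}$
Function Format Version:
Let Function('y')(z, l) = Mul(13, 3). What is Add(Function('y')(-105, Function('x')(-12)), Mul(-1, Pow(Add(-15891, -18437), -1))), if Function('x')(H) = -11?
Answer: Rational(1338793, 34328) ≈ 39.000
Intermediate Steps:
Function('y')(z, l) = 39
Add(Function('y')(-105, Function('x')(-12)), Mul(-1, Pow(Add(-15891, -18437), -1))) = Add(39, Mul(-1, Pow(Add(-15891, -18437), -1))) = Add(39, Mul(-1, Pow(-34328, -1))) = Add(39, Mul(-1, Rational(-1, 34328))) = Add(39, Rational(1, 34328)) = Rational(1338793, 34328)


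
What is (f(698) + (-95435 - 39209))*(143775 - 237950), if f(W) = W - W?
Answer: 12680098700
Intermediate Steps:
f(W) = 0
(f(698) + (-95435 - 39209))*(143775 - 237950) = (0 + (-95435 - 39209))*(143775 - 237950) = (0 - 134644)*(-94175) = -134644*(-94175) = 12680098700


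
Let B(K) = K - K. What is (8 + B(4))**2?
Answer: 64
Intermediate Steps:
B(K) = 0
(8 + B(4))**2 = (8 + 0)**2 = 8**2 = 64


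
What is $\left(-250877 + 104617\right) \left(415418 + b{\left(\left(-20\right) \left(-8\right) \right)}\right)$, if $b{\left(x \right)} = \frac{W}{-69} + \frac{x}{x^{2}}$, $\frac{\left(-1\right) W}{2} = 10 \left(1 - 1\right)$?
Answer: $- \frac{486072300753}{8} \approx -6.0759 \cdot 10^{10}$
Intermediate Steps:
$W = 0$ ($W = - 2 \cdot 10 \left(1 - 1\right) = - 2 \cdot 10 \cdot 0 = \left(-2\right) 0 = 0$)
$b{\left(x \right)} = \frac{1}{x}$ ($b{\left(x \right)} = \frac{0}{-69} + \frac{x}{x^{2}} = 0 \left(- \frac{1}{69}\right) + \frac{x}{x^{2}} = 0 + \frac{1}{x} = \frac{1}{x}$)
$\left(-250877 + 104617\right) \left(415418 + b{\left(\left(-20\right) \left(-8\right) \right)}\right) = \left(-250877 + 104617\right) \left(415418 + \frac{1}{\left(-20\right) \left(-8\right)}\right) = - 146260 \left(415418 + \frac{1}{160}\right) = \left(-146260\right) \frac{66466881}{160} = - \frac{486072300753}{8}$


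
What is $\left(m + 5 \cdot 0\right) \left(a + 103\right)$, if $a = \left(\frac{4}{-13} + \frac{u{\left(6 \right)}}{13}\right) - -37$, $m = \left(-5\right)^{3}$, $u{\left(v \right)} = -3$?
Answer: $- \frac{226625}{13} \approx -17433.0$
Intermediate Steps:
$m = -125$
$a = \frac{474}{13}$ ($a = \left(\frac{4}{-13} - \frac{3}{13}\right) - -37 = \left(4 \left(- \frac{1}{13}\right) - \frac{3}{13}\right) + 37 = \left(- \frac{4}{13} - \frac{3}{13}\right) + 37 = - \frac{7}{13} + 37 = \frac{474}{13} \approx 36.462$)
$\left(m + 5 \cdot 0\right) \left(a + 103\right) = \left(-125 + 5 \cdot 0\right) \left(\frac{474}{13} + 103\right) = \left(-125 + 0\right) \frac{1813}{13} = \left(-125\right) \frac{1813}{13} = - \frac{226625}{13}$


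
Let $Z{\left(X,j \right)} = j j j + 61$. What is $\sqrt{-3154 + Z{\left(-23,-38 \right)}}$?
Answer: $i \sqrt{57965} \approx 240.76 i$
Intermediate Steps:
$Z{\left(X,j \right)} = 61 + j^{3}$ ($Z{\left(X,j \right)} = j^{2} j + 61 = j^{3} + 61 = 61 + j^{3}$)
$\sqrt{-3154 + Z{\left(-23,-38 \right)}} = \sqrt{-3154 + \left(61 + \left(-38\right)^{3}\right)} = \sqrt{-3154 + \left(61 - 54872\right)} = \sqrt{-3154 - 54811} = \sqrt{-57965} = i \sqrt{57965}$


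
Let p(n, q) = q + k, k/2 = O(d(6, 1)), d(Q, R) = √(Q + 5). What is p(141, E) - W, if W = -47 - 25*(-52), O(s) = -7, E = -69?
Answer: -1336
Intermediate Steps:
d(Q, R) = √(5 + Q)
W = 1253 (W = -47 + 1300 = 1253)
k = -14 (k = 2*(-7) = -14)
p(n, q) = -14 + q (p(n, q) = q - 14 = -14 + q)
p(141, E) - W = (-14 - 69) - 1*1253 = -83 - 1253 = -1336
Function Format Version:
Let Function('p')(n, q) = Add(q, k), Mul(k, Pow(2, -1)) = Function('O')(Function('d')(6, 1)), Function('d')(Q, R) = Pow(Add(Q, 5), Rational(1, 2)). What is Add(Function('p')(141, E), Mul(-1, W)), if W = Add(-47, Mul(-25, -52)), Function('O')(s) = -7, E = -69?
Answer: -1336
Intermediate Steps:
Function('d')(Q, R) = Pow(Add(5, Q), Rational(1, 2))
W = 1253 (W = Add(-47, 1300) = 1253)
k = -14 (k = Mul(2, -7) = -14)
Function('p')(n, q) = Add(-14, q) (Function('p')(n, q) = Add(q, -14) = Add(-14, q))
Add(Function('p')(141, E), Mul(-1, W)) = Add(Add(-14, -69), Mul(-1, 1253)) = Add(-83, -1253) = -1336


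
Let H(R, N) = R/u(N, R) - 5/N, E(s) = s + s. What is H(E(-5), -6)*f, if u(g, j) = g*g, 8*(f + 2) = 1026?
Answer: 2525/36 ≈ 70.139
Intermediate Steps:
f = 505/4 (f = -2 + (⅛)*1026 = -2 + 513/4 = 505/4 ≈ 126.25)
u(g, j) = g²
E(s) = 2*s
H(R, N) = -5/N + R/N² (H(R, N) = R/(N²) - 5/N = R/N² - 5/N = -5/N + R/N²)
H(E(-5), -6)*f = ((2*(-5) - 5*(-6))/(-6)²)*(505/4) = ((-10 + 30)/36)*(505/4) = ((1/36)*20)*(505/4) = (5/9)*(505/4) = 2525/36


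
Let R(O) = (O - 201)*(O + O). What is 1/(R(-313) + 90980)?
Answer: 1/412744 ≈ 2.4228e-6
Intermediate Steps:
R(O) = 2*O*(-201 + O) (R(O) = (-201 + O)*(2*O) = 2*O*(-201 + O))
1/(R(-313) + 90980) = 1/(2*(-313)*(-201 - 313) + 90980) = 1/(2*(-313)*(-514) + 90980) = 1/(321764 + 90980) = 1/412744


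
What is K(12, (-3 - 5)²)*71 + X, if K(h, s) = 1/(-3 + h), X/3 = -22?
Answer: -523/9 ≈ -58.111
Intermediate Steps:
X = -66 (X = 3*(-22) = -66)
K(12, (-3 - 5)²)*71 + X = 71/(-3 + 12) - 66 = 71/9 - 66 = -523/9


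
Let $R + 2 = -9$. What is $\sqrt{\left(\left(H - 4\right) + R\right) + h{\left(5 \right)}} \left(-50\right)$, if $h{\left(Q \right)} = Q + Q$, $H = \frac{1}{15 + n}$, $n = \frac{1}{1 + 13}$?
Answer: $- \frac{50 i \sqrt{219651}}{211} \approx - 111.06 i$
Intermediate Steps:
$R = -11$ ($R = -2 - 9 = -11$)
$n = \frac{1}{14} \approx 0.071429$
$H = \frac{14}{211}$ ($H = \frac{1}{15 + \frac{1}{14}} = \frac{1}{\frac{211}{14}} = \frac{14}{211} \approx 0.066351$)
$h{\left(Q \right)} = 2 Q$
$\sqrt{\left(\left(H - 4\right) + R\right) + h{\left(5 \right)}} \left(-50\right) = \sqrt{\left(\left(\frac{14}{211} - 4\right) - 11\right) + 2 \cdot 5} \left(-50\right) = \sqrt{\left(- \frac{830}{211} - 11\right) + 10} \left(-50\right) = \sqrt{- \frac{3151}{211} + 10} \left(-50\right) = \sqrt{- \frac{1041}{211}} \left(-50\right) = \frac{i \sqrt{219651}}{211} \left(-50\right) = - \frac{50 i \sqrt{219651}}{211}$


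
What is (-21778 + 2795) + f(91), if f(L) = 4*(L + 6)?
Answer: -18595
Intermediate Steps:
f(L) = 24 + 4*L (f(L) = 4*(6 + L) = 24 + 4*L)
(-21778 + 2795) + f(91) = (-21778 + 2795) + (24 + 4*91) = -18983 + (24 + 364) = -18983 + 388 = -18595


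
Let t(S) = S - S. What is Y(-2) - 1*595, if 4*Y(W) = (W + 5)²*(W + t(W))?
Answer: -1199/2 ≈ -599.50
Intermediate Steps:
t(S) = 0
Y(W) = W*(5 + W)²/4 (Y(W) = ((W + 5)²*(W + 0))/4 = ((5 + W)²*W)/4 = (W*(5 + W)²)/4 = W*(5 + W)²/4)
Y(-2) - 1*595 = (¼)*(-2)*(5 - 2)² - 1*595 = (¼)*(-2)*3² - 595 = (¼)*(-2)*9 - 595 = -9/2 - 595 = -1199/2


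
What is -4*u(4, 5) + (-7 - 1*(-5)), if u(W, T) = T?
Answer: -22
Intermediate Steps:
-4*u(4, 5) + (-7 - 1*(-5)) = -4*5 + (-7 - 1*(-5)) = -20 + (-7 + 5) = -20 - 2 = -22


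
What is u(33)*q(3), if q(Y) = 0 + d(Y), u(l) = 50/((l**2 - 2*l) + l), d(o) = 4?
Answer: 25/132 ≈ 0.18939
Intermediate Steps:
u(l) = 50/(l**2 - l)
q(Y) = 4 (q(Y) = 0 + 4 = 4)
u(33)*q(3) = (50/(33*(-1 + 33)))*4 = (50*(1/33)/32)*4 = (50*(1/33)*(1/32))*4 = (25/528)*4 = 25/132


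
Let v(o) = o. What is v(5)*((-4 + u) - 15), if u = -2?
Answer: -105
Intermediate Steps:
v(5)*((-4 + u) - 15) = 5*((-4 - 2) - 15) = 5*(-6 - 15) = 5*(-21) = -105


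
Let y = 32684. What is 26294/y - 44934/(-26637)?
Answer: 361502689/145100618 ≈ 2.4914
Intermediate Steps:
26294/y - 44934/(-26637) = 26294/32684 - 44934/(-26637) = 26294*(1/32684) - 44934*(-1/26637) = 13147/16342 + 14978/8879 = 361502689/145100618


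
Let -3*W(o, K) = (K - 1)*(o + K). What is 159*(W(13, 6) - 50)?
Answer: -12985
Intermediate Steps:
W(o, K) = -(-1 + K)*(K + o)/3 (W(o, K) = -(K - 1)*(o + K)/3 = -(-1 + K)*(K + o)/3)
159*(W(13, 6) - 50) = 159*((-1/3*6**2 + (1/3)*6 + (1/3)*13 - 1/3*6*13) - 50) = 159*((-1/3*36 + 2 + 13/3 - 26) - 50) = 159*((-12 + 2 + 13/3 - 26) - 50) = 159*(-95/3 - 50) = 159*(-245/3) = -12985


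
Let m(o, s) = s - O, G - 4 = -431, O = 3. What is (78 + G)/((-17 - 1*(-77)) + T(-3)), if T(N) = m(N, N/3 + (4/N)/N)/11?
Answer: -34551/5908 ≈ -5.8482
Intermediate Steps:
G = -427 (G = 4 - 431 = -427)
m(o, s) = -3 + s (m(o, s) = s - 1*3 = s - 3 = -3 + s)
T(N) = -3/11 + N/33 + 4/(11*N**2) (T(N) = (-3 + (N/3 + (4/N)/N))/11 = (-3 + (N*(1/3) + 4/N**2))*(1/11) = (-3 + (N/3 + 4/N**2))*(1/11) = (-3 + (4/N**2 + N/3))*(1/11) = (-3 + 4/N**2 + N/3)*(1/11) = -3/11 + N/33 + 4/(11*N**2))
(78 + G)/((-17 - 1*(-77)) + T(-3)) = (78 - 427)/((-17 - 1*(-77)) + (1/33)*(12 + (-3)**2*(-9 - 3))/(-3)**2) = -349/((-17 + 77) + (1/33)*(1/9)*(12 + 9*(-12))) = -349/(60 + (1/33)*(1/9)*(12 - 108)) = -349/(60 + (1/33)*(1/9)*(-96)) = -349/(60 - 32/99) = -349/5908/99 = -349*99/5908 = -34551/5908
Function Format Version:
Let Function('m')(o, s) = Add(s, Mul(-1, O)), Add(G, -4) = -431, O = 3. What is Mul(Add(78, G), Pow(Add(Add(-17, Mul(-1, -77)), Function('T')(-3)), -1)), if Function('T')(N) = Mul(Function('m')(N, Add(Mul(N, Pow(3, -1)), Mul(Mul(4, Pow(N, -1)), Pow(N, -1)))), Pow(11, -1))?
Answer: Rational(-34551, 5908) ≈ -5.8482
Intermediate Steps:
G = -427 (G = Add(4, -431) = -427)
Function('m')(o, s) = Add(-3, s) (Function('m')(o, s) = Add(s, Mul(-1, 3)) = Add(s, -3) = Add(-3, s))
Function('T')(N) = Add(Rational(-3, 11), Mul(Rational(1, 33), N), Mul(Rational(4, 11), Pow(N, -2))) (Function('T')(N) = Mul(Add(-3, Add(Mul(N, Pow(3, -1)), Mul(Mul(4, Pow(N, -1)), Pow(N, -1)))), Pow(11, -1)) = Mul(Add(-3, Add(Mul(N, Rational(1, 3)), Mul(4, Pow(N, -2)))), Rational(1, 11)) = Mul(Add(-3, Add(Mul(Rational(1, 3), N), Mul(4, Pow(N, -2)))), Rational(1, 11)) = Mul(Add(-3, Add(Mul(4, Pow(N, -2)), Mul(Rational(1, 3), N))), Rational(1, 11)) = Mul(Add(-3, Mul(4, Pow(N, -2)), Mul(Rational(1, 3), N)), Rational(1, 11)) = Add(Rational(-3, 11), Mul(Rational(1, 33), N), Mul(Rational(4, 11), Pow(N, -2))))
Mul(Add(78, G), Pow(Add(Add(-17, Mul(-1, -77)), Function('T')(-3)), -1)) = Mul(Add(78, -427), Pow(Add(Add(-17, Mul(-1, -77)), Mul(Rational(1, 33), Pow(-3, -2), Add(12, Mul(Pow(-3, 2), Add(-9, -3))))), -1)) = Mul(-349, Pow(Add(Add(-17, 77), Mul(Rational(1, 33), Rational(1, 9), Add(12, Mul(9, -12)))), -1)) = Mul(-349, Pow(Add(60, Mul(Rational(1, 33), Rational(1, 9), Add(12, -108))), -1)) = Mul(-349, Pow(Add(60, Mul(Rational(1, 33), Rational(1, 9), -96)), -1)) = Mul(-349, Pow(Add(60, Rational(-32, 99)), -1)) = Mul(-349, Pow(Rational(5908, 99), -1)) = Mul(-349, Rational(99, 5908)) = Rational(-34551, 5908)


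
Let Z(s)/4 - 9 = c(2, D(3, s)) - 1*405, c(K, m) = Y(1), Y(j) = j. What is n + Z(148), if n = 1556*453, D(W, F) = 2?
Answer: 703288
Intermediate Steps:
c(K, m) = 1
n = 704868
Z(s) = -1580 (Z(s) = 36 + 4*(1 - 1*405) = 36 + 4*(1 - 405) = 36 + 4*(-404) = 36 - 1616 = -1580)
n + Z(148) = 704868 - 1580 = 703288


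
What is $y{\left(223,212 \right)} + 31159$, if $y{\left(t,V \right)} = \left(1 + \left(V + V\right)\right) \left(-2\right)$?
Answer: $30309$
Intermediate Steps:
$y{\left(t,V \right)} = -2 - 4 V$ ($y{\left(t,V \right)} = \left(1 + 2 V\right) \left(-2\right) = -2 - 4 V$)
$y{\left(223,212 \right)} + 31159 = \left(-2 - 848\right) + 31159 = -850 + 31159 = 30309$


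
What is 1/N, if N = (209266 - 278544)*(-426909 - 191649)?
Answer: 1/42852461124 ≈ 2.3336e-11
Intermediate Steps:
N = 42852461124 (N = -69278*(-618558) = 42852461124)
1/N = 1/42852461124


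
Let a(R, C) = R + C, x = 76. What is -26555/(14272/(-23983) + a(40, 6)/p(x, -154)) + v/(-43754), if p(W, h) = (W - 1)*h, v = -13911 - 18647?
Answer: 80463118227662486/1815187391693 ≈ 44328.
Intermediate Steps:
v = -32558
p(W, h) = h*(-1 + W) (p(W, h) = (-1 + W)*h = h*(-1 + W))
a(R, C) = C + R
-26555/(14272/(-23983) + a(40, 6)/p(x, -154)) + v/(-43754) = -26555/(14272/(-23983) + (6 + 40)/((-154*(-1 + 76)))) - 32558/(-43754) = -26555/(14272*(-1/23983) + 46/((-154*75))) - 32558*(-1/43754) = -26555/(-14272/23983 + 46/(-11550)) + 16279/21877 = -26555/(-14272/23983 + 46*(-1/11550)) + 16279/21877 = -26555/(-14272/23983 - 23/5775) + 16279/21877 = -26555/(-82972409/138501825) + 16279/21877 = -26555*(-138501825/82972409) + 16279/21877 = 3677915962875/82972409 + 16279/21877 = 80463118227662486/1815187391693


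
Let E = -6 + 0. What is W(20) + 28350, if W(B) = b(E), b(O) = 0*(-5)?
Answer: 28350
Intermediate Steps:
E = -6
b(O) = 0
W(B) = 0
W(20) + 28350 = 0 + 28350 = 28350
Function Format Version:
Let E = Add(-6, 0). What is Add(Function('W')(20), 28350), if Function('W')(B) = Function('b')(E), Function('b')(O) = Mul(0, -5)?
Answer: 28350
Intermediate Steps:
E = -6
Function('b')(O) = 0
Function('W')(B) = 0
Add(Function('W')(20), 28350) = Add(0, 28350) = 28350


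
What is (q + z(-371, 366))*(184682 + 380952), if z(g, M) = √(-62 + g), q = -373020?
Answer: -210992794680 + 565634*I*√433 ≈ -2.1099e+11 + 1.177e+7*I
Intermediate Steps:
(q + z(-371, 366))*(184682 + 380952) = (-373020 + √(-62 - 371))*(184682 + 380952) = (-373020 + √(-433))*565634 = (-373020 + I*√433)*565634 = -210992794680 + 565634*I*√433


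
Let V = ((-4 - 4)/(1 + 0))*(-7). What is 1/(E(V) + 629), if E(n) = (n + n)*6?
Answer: 1/1301 ≈ 0.00076864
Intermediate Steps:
V = 56 (V = -8/1*(-7) = -8*1*(-7) = -8*(-7) = 56)
E(n) = 12*n (E(n) = (2*n)*6 = 12*n)
1/(E(V) + 629) = 1/(12*56 + 629) = 1/(672 + 629) = 1/1301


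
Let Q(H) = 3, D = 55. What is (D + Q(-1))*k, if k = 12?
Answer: 696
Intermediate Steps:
(D + Q(-1))*k = (55 + 3)*12 = 58*12 = 696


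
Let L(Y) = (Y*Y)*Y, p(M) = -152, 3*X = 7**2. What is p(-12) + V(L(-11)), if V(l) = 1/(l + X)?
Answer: -599491/3944 ≈ -152.00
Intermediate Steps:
X = 49/3 (X = (1/3)*7**2 = (1/3)*49 = 49/3 ≈ 16.333)
L(Y) = Y**3 (L(Y) = Y**2*Y = Y**3)
V(l) = 1/(49/3 + l) (V(l) = 1/(l + 49/3) = 1/(49/3 + l))
p(-12) + V(L(-11)) = -152 + 3/(49 + 3*(-11)**3) = -152 + 3/(49 + 3*(-1331)) = -152 + 3/(49 - 3993) = -152 + 3/(-3944) = -152 + 3*(-1/3944) = -152 - 3/3944 = -599491/3944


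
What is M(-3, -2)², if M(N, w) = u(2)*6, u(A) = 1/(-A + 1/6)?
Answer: 1296/121 ≈ 10.711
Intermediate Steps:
u(A) = 1/(⅙ - A) (u(A) = 1/(-A + ⅙) = 1/(⅙ - A))
M(N, w) = -36/11 (M(N, w) = -6/(-1 + 6*2)*6 = -6/(-1 + 12)*6 = -6/11*6 = -36/11)
M(-3, -2)² = (-36/11)² = 1296/121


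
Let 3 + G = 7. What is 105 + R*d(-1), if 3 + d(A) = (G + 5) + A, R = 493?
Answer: 2570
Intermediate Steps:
G = 4 (G = -3 + 7 = 4)
d(A) = 6 + A (d(A) = -3 + ((4 + 5) + A) = -3 + (9 + A) = 6 + A)
105 + R*d(-1) = 105 + 493*(6 - 1) = 105 + 493*5 = 105 + 2465 = 2570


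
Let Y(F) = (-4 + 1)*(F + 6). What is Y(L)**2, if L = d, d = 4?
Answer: 900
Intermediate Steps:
L = 4
Y(F) = -18 - 3*F (Y(F) = -3*(6 + F) = -18 - 3*F)
Y(L)**2 = (-18 - 3*4)**2 = (-18 - 12)**2 = (-30)**2 = 900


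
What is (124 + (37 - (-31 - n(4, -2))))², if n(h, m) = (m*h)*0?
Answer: 36864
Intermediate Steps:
n(h, m) = 0 (n(h, m) = (h*m)*0 = 0)
(124 + (37 - (-31 - n(4, -2))))² = (124 + (37 - (-31 - 1*0)))² = (124 + (37 - (-31 + 0)))² = (124 + (37 - 1*(-31)))² = (124 + (37 + 31))² = (124 + 68)² = 192² = 36864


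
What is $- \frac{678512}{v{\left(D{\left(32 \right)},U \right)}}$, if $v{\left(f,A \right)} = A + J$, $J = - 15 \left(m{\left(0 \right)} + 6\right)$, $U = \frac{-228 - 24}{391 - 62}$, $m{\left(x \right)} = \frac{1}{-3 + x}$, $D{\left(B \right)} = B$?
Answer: $\frac{31890064}{4031} \approx 7911.2$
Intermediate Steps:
$U = - \frac{36}{47}$ ($U = - \frac{252}{329} = \left(-252\right) \frac{1}{329} = - \frac{36}{47} \approx -0.76596$)
$J = -85$ ($J = - 15 \left(\frac{1}{-3 + 0} + 6\right) = - 15 \left(\frac{1}{-3} + 6\right) = - 15 \left(- \frac{1}{3} + 6\right) = \left(-15\right) \frac{17}{3} = -85$)
$v{\left(f,A \right)} = -85 + A$ ($v{\left(f,A \right)} = A - 85 = -85 + A$)
$- \frac{678512}{v{\left(D{\left(32 \right)},U \right)}} = - \frac{678512}{-85 - \frac{36}{47}} = - \frac{678512}{- \frac{4031}{47}} = \left(-678512\right) \left(- \frac{47}{4031}\right) = \frac{31890064}{4031}$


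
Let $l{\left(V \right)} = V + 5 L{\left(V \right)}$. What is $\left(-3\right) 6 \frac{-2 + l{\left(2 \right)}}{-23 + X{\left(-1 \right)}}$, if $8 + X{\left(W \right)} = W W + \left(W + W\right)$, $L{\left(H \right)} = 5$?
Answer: $\frac{225}{16} \approx 14.063$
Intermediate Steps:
$l{\left(V \right)} = 25 + V$ ($l{\left(V \right)} = V + 5 \cdot 5 = V + 25 = 25 + V$)
$X{\left(W \right)} = -8 + W^{2} + 2 W$ ($X{\left(W \right)} = -8 + \left(W W + \left(W + W\right)\right) = -8 + \left(W^{2} + 2 W\right) = -8 + W^{2} + 2 W$)
$\left(-3\right) 6 \frac{-2 + l{\left(2 \right)}}{-23 + X{\left(-1 \right)}} = \left(-3\right) 6 \frac{-2 + \left(25 + 2\right)}{-23 + \left(-8 + \left(-1\right)^{2} + 2 \left(-1\right)\right)} = - 18 \frac{-2 + 27}{-23 - 9} = - 18 \frac{25}{-23 - 9} = - 18 \frac{25}{-32} = - 18 \cdot 25 \left(- \frac{1}{32}\right) = \left(-18\right) \left(- \frac{25}{32}\right) = \frac{225}{16}$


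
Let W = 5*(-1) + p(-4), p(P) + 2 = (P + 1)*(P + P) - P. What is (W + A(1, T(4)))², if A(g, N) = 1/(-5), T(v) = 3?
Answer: 10816/25 ≈ 432.64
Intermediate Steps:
p(P) = -2 - P + 2*P*(1 + P) (p(P) = -2 + ((P + 1)*(P + P) - P) = -2 + ((1 + P)*(2*P) - P) = -2 + (2*P*(1 + P) - P) = -2 + (-P + 2*P*(1 + P)) = -2 - P + 2*P*(1 + P))
A(g, N) = -⅕
W = 21 (W = 5*(-1) + (-2 - 4 + 2*(-4)²) = -5 + (-2 - 4 + 2*16) = -5 + (-2 - 4 + 32) = -5 + 26 = 21)
(W + A(1, T(4)))² = (21 - ⅕)² = (104/5)² = 10816/25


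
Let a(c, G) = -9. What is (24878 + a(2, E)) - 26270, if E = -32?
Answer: -1401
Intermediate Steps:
(24878 + a(2, E)) - 26270 = (24878 - 9) - 26270 = 24869 - 26270 = -1401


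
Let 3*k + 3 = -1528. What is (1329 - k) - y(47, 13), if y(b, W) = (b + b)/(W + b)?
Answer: 55133/30 ≈ 1837.8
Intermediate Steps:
k = -1531/3 (k = -1 + (⅓)*(-1528) = -1 - 1528/3 = -1531/3 ≈ -510.33)
y(b, W) = 2*b/(W + b) (y(b, W) = (2*b)/(W + b) = 2*b/(W + b))
(1329 - k) - y(47, 13) = (1329 - 1*(-1531/3)) - 2*47/(13 + 47) = (1329 + 1531/3) - 2*47/60 = 5518/3 - 2*47/60 = 5518/3 - 1*47/30 = 5518/3 - 47/30 = 55133/30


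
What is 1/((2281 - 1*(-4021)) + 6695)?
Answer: 1/12997 ≈ 7.6941e-5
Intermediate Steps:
1/((2281 - 1*(-4021)) + 6695) = 1/((2281 + 4021) + 6695) = 1/(6302 + 6695) = 1/12997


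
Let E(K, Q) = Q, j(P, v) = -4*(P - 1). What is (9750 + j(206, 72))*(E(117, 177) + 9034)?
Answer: 82254230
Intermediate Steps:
j(P, v) = 4 - 4*P (j(P, v) = -4*(-1 + P) = 4 - 4*P)
(9750 + j(206, 72))*(E(117, 177) + 9034) = (9750 + (4 - 4*206))*(177 + 9034) = (9750 + (4 - 824))*9211 = (9750 - 820)*9211 = 8930*9211 = 82254230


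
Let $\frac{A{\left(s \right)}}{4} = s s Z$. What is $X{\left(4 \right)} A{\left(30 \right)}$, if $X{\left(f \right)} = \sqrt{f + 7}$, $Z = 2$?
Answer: $7200 \sqrt{11} \approx 23880.0$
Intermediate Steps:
$X{\left(f \right)} = \sqrt{7 + f}$
$A{\left(s \right)} = 8 s^{2}$ ($A{\left(s \right)} = 4 s s 2 = 4 s^{2} \cdot 2 = 4 \cdot 2 s^{2} = 8 s^{2}$)
$X{\left(4 \right)} A{\left(30 \right)} = \sqrt{7 + 4} \cdot 8 \cdot 30^{2} = \sqrt{11} \cdot 8 \cdot 900 = \sqrt{11} \cdot 7200 = 7200 \sqrt{11}$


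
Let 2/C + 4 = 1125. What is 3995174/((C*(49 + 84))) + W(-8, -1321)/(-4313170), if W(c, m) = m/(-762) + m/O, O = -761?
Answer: 294777219896602376839/17507907521580 ≈ 1.6837e+7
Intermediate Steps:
C = 2/1121 (C = 2/(-4 + 1125) = 2/1121 ≈ 0.0017841)
W(c, m) = -1523*m/579882 (W(c, m) = m/(-762) + m/(-761) = m*(-1/762) + m*(-1/761) = -m/762 - m/761 = -1523*m/579882)
3995174/((C*(49 + 84))) + W(-8, -1321)/(-4313170) = 3995174/((2*(49 + 84)/1121)) - 1523/579882*(-1321)/(-4313170) = 3995174/(((2/1121)*133)) + (2011883/579882)*(-1/4313170) = 3995174/(14/59) - 2011883/2501129645940 = 3995174*(59/14) - 2011883/2501129645940 = 117857633/7 - 2011883/2501129645940 = 294777219896602376839/17507907521580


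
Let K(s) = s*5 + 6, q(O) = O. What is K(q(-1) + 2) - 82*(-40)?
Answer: 3291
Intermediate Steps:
K(s) = 6 + 5*s (K(s) = 5*s + 6 = 6 + 5*s)
K(q(-1) + 2) - 82*(-40) = (6 + 5*(-1 + 2)) - 82*(-40) = (6 + 5*1) + 3280 = (6 + 5) + 3280 = 11 + 3280 = 3291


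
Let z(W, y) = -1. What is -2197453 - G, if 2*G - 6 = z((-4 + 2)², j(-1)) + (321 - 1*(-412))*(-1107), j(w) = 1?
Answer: -1791740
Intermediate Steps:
G = -405713 (G = 3 + (-1 + (321 - 1*(-412))*(-1107))/2 = 3 + (-1 + (321 + 412)*(-1107))/2 = 3 + (-1 + 733*(-1107))/2 = 3 + (-1 - 811431)/2 = 3 + (½)*(-811432) = 3 - 405716 = -405713)
-2197453 - G = -2197453 - 1*(-405713) = -2197453 + 405713 = -1791740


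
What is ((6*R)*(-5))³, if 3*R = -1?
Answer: 1000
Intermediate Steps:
R = -⅓ (R = (⅓)*(-1) = -⅓ ≈ -0.33333)
((6*R)*(-5))³ = ((6*(-⅓))*(-5))³ = (-2*(-5))³ = 10³ = 1000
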